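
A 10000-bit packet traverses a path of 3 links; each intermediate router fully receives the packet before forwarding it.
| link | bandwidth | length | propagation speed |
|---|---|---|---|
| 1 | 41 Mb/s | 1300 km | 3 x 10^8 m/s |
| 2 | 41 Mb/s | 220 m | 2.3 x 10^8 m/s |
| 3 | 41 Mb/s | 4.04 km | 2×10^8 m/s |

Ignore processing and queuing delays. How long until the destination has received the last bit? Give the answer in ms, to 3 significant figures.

Transmission delay per hop = L/R = 10000/41000000 = 0.243902 ms; 3 hops → 0.731707 ms.
Propagation delays (d/s per hop): 4.33333, 0.000956522, 0.0202 ms; sum = 4.35449 ms.
End-to-end = 5.09 ms.

5.09 ms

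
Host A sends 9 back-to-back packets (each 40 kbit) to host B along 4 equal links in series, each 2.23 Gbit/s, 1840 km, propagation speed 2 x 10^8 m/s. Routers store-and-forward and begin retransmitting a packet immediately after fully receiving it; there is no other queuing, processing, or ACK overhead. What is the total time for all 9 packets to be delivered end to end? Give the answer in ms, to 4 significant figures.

Per-hop transmission t_tx = L/R = 40000/2230000000 = 0.0179372 ms.
Per-hop propagation t_prop = 1840000/200000000 = 9.2 ms.
Pipeline fill: first packet needs 4·t_tx to clear all hops; remaining 8 packets each add one t_tx.
Total = (4+9-1)·t_tx + 4·t_prop = 12·0.0179372 + 4·9.2 = 37.02 ms.

37.02 ms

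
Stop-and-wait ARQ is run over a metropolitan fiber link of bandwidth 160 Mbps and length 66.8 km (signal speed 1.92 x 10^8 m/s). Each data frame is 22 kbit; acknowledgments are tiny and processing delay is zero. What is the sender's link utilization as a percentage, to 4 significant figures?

t_tx = L/R = 22000/160000000 = 0.0001375 s.
t_prop = 66800/192000000 = 0.000347917 s; RTT = 0.000695833 s.
Cycle = t_tx + RTT = 0.000833333 s.
Utilization = t_tx / cycle = 0.0001375/0.000833333 = 16.50 %.

16.50 %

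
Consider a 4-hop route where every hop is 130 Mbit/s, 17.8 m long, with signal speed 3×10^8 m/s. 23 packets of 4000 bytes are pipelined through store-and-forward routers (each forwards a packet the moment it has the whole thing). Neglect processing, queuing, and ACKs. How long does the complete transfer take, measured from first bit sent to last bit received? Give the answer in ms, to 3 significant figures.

Per-hop transmission t_tx = L/R = 32000/130000000 = 0.246154 ms.
Per-hop propagation t_prop = 17.8/300000000 = 5.93333e-05 ms.
Pipeline fill: first packet needs 4·t_tx to clear all hops; remaining 22 packets each add one t_tx.
Total = (4+23-1)·t_tx + 4·t_prop = 26·0.246154 + 4·5.93333e-05 = 6.40 ms.

6.40 ms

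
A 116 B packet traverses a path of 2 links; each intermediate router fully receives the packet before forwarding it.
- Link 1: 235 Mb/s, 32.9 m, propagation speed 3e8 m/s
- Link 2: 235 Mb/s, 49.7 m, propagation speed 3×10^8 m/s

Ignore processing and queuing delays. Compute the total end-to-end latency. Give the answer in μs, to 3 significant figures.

L = 116 × 8 = 928 bits.
Transmission delay per hop = L/R = 928/235000000 = 3.94894 μs; 2 hops → 7.89787 μs.
Propagation delays (d/s per hop): 0.109667, 0.165667 μs; sum = 0.275333 μs.
End-to-end = 8.17 μs.

8.17 μs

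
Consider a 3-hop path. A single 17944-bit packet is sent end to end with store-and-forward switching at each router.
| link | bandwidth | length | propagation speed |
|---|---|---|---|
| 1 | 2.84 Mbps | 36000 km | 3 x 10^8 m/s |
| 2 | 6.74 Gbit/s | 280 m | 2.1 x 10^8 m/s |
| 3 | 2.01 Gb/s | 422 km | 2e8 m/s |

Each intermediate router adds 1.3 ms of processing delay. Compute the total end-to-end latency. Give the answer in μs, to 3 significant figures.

Transmission delays (L/R per hop): 6318.31, 2.66231, 8.92736 μs; sum = 6329.9 μs.
Propagation delays (d/s per hop): 120000, 1.33333, 2110 μs; sum = 122111 μs.
Processing at 2 router(s): 2 × 1.3 ms = 2600 μs.
End-to-end = 131000 μs.

131000 μs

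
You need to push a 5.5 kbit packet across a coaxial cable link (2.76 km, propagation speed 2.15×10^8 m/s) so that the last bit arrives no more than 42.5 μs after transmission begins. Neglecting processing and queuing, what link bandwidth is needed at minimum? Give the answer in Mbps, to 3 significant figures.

185 Mbps

Propagation delay = 2760 / 215000000 = 12.8372 μs.
Transmission budget = 42.5 − 12.8372 = 29.6628 μs.
R ≥ L / t_tx = 5500 bits / 2.96628e-05 s = 185 Mbps.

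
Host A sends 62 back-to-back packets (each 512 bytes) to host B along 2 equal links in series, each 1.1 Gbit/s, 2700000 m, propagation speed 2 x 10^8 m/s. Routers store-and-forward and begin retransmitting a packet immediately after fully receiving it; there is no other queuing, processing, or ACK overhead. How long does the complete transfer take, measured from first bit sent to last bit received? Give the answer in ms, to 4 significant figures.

27.23 ms

Per-hop transmission t_tx = L/R = 4096/1100000000 = 0.00372364 ms.
Per-hop propagation t_prop = 2700000/200000000 = 13.5 ms.
Pipeline fill: first packet needs 2·t_tx to clear all hops; remaining 61 packets each add one t_tx.
Total = (2+62-1)·t_tx + 2·t_prop = 63·0.00372364 + 2·13.5 = 27.23 ms.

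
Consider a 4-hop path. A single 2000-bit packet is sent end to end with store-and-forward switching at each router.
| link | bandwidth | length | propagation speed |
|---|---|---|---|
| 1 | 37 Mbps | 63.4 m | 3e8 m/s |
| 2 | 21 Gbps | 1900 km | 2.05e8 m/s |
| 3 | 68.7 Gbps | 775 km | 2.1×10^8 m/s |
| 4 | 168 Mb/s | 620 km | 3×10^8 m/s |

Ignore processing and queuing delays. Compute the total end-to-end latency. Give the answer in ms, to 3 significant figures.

15.1 ms

Transmission delays (L/R per hop): 0.0540541, 9.52381e-05, 2.91121e-05, 0.0119048 ms; sum = 0.0660832 ms.
Propagation delays (d/s per hop): 0.000211333, 9.26829, 3.69048, 2.06667 ms; sum = 15.0256 ms.
End-to-end = 15.1 ms.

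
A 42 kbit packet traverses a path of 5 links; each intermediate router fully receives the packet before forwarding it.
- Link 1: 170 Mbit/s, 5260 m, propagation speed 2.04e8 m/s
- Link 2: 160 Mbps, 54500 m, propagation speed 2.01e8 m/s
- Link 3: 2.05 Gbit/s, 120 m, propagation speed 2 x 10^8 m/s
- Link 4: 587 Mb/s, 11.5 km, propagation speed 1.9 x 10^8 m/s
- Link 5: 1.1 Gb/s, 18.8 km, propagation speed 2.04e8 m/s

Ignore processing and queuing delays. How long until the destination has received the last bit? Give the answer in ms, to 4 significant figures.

1.090 ms

L = 42000 bits.
Transmission delays (L/R per hop): 0.247059, 0.2625, 0.0204878, 0.0715503, 0.0381818 ms; sum = 0.639779 ms.
Propagation delays (d/s per hop): 0.0257843, 0.271144, 0.0006, 0.0605263, 0.0921569 ms; sum = 0.450212 ms.
End-to-end = 1.090 ms.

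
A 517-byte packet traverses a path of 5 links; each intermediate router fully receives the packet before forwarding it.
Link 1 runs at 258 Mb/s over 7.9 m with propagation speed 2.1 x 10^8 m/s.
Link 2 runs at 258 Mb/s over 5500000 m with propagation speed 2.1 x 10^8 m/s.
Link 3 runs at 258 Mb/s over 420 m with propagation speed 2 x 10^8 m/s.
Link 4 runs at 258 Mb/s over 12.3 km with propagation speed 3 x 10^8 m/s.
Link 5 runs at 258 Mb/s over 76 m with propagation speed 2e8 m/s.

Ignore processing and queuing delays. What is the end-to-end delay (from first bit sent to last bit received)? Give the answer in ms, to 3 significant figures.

26.3 ms

L = 517 × 8 = 4136 bits.
Transmission delay per hop = L/R = 4136/258000000 = 0.016031 ms; 5 hops → 0.080155 ms.
Propagation delays (d/s per hop): 3.7619e-05, 26.1905, 0.0021, 0.041, 0.00038 ms; sum = 26.234 ms.
End-to-end = 26.3 ms.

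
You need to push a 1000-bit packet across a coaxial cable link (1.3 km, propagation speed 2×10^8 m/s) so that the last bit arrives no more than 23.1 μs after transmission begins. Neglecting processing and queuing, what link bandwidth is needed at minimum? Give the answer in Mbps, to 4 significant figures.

Propagation delay = 1300 / 200000000 = 6.5 μs.
Transmission budget = 23.1 − 6.5 = 16.6 μs.
R ≥ L / t_tx = 1000 bits / 1.66e-05 s = 60.24 Mbps.

60.24 Mbps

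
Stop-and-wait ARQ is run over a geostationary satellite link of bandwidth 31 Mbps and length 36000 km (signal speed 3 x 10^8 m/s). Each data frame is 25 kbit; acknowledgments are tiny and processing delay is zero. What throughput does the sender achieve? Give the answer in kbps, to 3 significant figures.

t_tx = L/R = 25000/31000000 = 0.000806452 s.
t_prop = 36000000/300000000 = 0.12 s; RTT = 0.24 s.
Cycle = t_tx + RTT = 0.240806 s.
Throughput = L / cycle = 25000 / 0.240806 = 104 kbps.

104 kbps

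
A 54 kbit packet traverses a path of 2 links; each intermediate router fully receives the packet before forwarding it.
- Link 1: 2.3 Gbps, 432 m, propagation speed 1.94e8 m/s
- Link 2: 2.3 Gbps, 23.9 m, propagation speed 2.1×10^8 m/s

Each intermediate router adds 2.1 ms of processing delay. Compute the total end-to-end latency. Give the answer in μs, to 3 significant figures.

L = 54000 bits.
Transmission delay per hop = L/R = 54000/2300000000 = 23.4783 μs; 2 hops → 46.9565 μs.
Propagation delays (d/s per hop): 2.2268, 0.11381 μs; sum = 2.34061 μs.
Processing at 1 router(s): 1 × 2.1 ms = 2100 μs.
End-to-end = 2150 μs.

2150 μs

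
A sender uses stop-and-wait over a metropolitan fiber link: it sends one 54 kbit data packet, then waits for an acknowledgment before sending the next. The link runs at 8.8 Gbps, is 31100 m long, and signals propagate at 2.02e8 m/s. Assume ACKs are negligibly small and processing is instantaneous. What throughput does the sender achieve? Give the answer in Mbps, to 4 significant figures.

171.9 Mbps

t_tx = L/R = 54000/8800000000 = 6.13636e-06 s.
t_prop = 31100/202000000 = 0.00015396 s; RTT = 0.000307921 s.
Cycle = t_tx + RTT = 0.000314057 s.
Throughput = L / cycle = 54000 / 0.000314057 = 171.9 Mbps.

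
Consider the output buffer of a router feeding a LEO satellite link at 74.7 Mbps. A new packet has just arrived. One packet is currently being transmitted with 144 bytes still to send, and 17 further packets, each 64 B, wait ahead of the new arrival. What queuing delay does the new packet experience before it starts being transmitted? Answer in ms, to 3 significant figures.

Each queued packet: L/R = 512/74700000 = 0.00685408 ms.
17 queued → 0.116519 ms.
Plus remaining 1152 bits of current packet: 0.0154217 ms.
Queuing delay = 0.132 ms.

0.132 ms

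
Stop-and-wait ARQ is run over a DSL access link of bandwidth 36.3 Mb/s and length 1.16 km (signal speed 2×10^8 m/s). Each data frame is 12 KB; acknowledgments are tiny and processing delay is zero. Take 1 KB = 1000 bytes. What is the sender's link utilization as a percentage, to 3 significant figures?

t_tx = L/R = 96000/36300000 = 0.00264463 s.
t_prop = 1160/200000000 = 5.8e-06 s; RTT = 1.16e-05 s.
Cycle = t_tx + RTT = 0.00265623 s.
Utilization = t_tx / cycle = 0.00264463/0.00265623 = 99.6 %.

99.6 %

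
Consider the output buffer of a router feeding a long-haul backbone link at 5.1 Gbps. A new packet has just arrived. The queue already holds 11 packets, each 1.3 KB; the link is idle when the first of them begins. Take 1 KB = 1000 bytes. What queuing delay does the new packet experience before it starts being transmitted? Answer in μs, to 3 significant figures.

22.4 μs

Each queued packet: L/R = 10400/5100000000 = 2.03922 μs.
11 queued → 22.4314 μs.
Queuing delay = 22.4 μs.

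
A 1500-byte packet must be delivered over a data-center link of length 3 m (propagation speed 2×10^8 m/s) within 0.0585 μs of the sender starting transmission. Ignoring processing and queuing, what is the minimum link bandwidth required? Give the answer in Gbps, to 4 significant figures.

L = 12000 bits.
Propagation delay = 3 / 200000000 = 0.015 μs.
Transmission budget = 0.0585 − 0.015 = 0.0435 μs.
R ≥ L / t_tx = 12000 bits / 4.35e-08 s = 275.9 Gbps.

275.9 Gbps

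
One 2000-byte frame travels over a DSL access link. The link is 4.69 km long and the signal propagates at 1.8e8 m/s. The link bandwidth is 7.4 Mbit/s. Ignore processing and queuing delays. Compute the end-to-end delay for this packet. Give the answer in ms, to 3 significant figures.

L = 2000 × 8 = 16000 bits.
Transmission delay = L/R = 16000 / 7400000 = 2.16216 ms.
Propagation delay = d/s = 4690 m / 180000000 m/s = 0.0260556 ms.
Total = 2.19 ms.

2.19 ms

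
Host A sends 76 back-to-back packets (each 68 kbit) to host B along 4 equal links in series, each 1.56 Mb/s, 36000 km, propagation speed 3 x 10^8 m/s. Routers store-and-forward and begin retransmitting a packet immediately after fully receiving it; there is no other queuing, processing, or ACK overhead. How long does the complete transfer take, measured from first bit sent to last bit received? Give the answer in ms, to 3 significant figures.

3920 ms

Per-hop transmission t_tx = L/R = 68000/1560000 = 43.5897 ms.
Per-hop propagation t_prop = 36000000/300000000 = 120 ms.
Pipeline fill: first packet needs 4·t_tx to clear all hops; remaining 75 packets each add one t_tx.
Total = (4+76-1)·t_tx + 4·t_prop = 79·43.5897 + 4·120 = 3920 ms.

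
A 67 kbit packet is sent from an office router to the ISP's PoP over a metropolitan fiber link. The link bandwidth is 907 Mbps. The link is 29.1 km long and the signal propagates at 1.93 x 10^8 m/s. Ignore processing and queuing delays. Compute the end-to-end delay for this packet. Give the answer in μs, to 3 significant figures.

225 μs

L = 67000 bits.
Transmission delay = L/R = 67000 / 907000000 = 73.8699 μs.
Propagation delay = d/s = 29100 m / 193000000 m/s = 150.777 μs.
Total = 225 μs.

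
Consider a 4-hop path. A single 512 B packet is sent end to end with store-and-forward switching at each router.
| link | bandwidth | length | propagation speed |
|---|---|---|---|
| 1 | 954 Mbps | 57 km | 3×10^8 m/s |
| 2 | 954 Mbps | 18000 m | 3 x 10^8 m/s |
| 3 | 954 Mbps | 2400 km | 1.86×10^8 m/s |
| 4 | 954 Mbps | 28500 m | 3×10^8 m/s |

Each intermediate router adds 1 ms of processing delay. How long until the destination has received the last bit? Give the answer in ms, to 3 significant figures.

L = 512 × 8 = 4096 bits.
Transmission delay per hop = L/R = 4096/954000000 = 0.0042935 ms; 4 hops → 0.017174 ms.
Propagation delays (d/s per hop): 0.19, 0.06, 12.9032, 0.095 ms; sum = 13.2482 ms.
Processing at 3 router(s): 3 × 1 ms = 3 ms.
End-to-end = 16.3 ms.

16.3 ms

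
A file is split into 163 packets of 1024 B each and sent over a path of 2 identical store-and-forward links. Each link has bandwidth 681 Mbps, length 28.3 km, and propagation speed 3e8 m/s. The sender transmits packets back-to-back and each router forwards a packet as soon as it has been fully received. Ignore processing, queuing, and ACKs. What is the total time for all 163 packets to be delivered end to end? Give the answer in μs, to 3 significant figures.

2160 μs

Per-hop transmission t_tx = L/R = 8192/681000000 = 12.0294 μs.
Per-hop propagation t_prop = 28300/300000000 = 94.3333 μs.
Pipeline fill: first packet needs 2·t_tx to clear all hops; remaining 162 packets each add one t_tx.
Total = (2+163-1)·t_tx + 2·t_prop = 164·12.0294 + 2·94.3333 = 2160 μs.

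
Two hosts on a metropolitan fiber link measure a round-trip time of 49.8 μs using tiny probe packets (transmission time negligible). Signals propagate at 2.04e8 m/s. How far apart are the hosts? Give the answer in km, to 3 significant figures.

One-way propagation = RTT/2 = 24.9 μs.
d = s × t = 204000000 × 2.49e-05 = 5.08 km.

5.08 km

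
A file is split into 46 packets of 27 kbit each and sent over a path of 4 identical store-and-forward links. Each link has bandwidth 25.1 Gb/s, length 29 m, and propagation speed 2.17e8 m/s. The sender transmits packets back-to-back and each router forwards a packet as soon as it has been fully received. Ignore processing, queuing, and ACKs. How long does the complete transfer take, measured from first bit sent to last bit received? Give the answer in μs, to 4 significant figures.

53.24 μs

Per-hop transmission t_tx = L/R = 27000/25100000000 = 1.0757 μs.
Per-hop propagation t_prop = 29/217000000 = 0.133641 μs.
Pipeline fill: first packet needs 4·t_tx to clear all hops; remaining 45 packets each add one t_tx.
Total = (4+46-1)·t_tx + 4·t_prop = 49·1.0757 + 4·0.133641 = 53.24 μs.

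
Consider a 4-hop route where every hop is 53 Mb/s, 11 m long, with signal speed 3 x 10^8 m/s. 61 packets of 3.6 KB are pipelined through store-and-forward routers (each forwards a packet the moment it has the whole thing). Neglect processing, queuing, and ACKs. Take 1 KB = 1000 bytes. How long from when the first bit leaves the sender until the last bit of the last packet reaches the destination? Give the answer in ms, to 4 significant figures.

Per-hop transmission t_tx = L/R = 28800/53000000 = 0.543396 ms.
Per-hop propagation t_prop = 11/300000000 = 3.66667e-05 ms.
Pipeline fill: first packet needs 4·t_tx to clear all hops; remaining 60 packets each add one t_tx.
Total = (4+61-1)·t_tx + 4·t_prop = 64·0.543396 + 4·3.66667e-05 = 34.78 ms.

34.78 ms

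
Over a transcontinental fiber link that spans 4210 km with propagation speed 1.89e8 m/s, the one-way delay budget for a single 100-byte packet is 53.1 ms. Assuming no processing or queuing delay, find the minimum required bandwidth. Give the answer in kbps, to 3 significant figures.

26.0 kbps

L = 800 bits.
Propagation delay = 4210000 / 189000000 = 22.2751 ms.
Transmission budget = 53.1 − 22.2751 = 30.8249 ms.
R ≥ L / t_tx = 800 bits / 0.0308249 s = 26.0 kbps.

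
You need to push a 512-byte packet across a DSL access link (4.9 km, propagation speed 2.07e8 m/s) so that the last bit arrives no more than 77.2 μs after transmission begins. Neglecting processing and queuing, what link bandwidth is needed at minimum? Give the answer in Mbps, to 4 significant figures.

76.52 Mbps

L = 4096 bits.
Propagation delay = 4900 / 2.07e+08 = 23.6715 μs.
Transmission budget = 77.2 − 23.6715 = 53.5285 μs.
R ≥ L / t_tx = 4096 bits / 5.35285e-05 s = 76.52 Mbps.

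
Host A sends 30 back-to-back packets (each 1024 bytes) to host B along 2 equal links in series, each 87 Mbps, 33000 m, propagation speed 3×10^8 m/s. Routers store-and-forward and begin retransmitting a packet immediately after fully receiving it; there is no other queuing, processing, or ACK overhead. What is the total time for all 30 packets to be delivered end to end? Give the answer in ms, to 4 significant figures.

Per-hop transmission t_tx = L/R = 8192/87000000 = 0.0941609 ms.
Per-hop propagation t_prop = 33000/300000000 = 0.11 ms.
Pipeline fill: first packet needs 2·t_tx to clear all hops; remaining 29 packets each add one t_tx.
Total = (2+30-1)·t_tx + 2·t_prop = 31·0.0941609 + 2·0.11 = 3.139 ms.

3.139 ms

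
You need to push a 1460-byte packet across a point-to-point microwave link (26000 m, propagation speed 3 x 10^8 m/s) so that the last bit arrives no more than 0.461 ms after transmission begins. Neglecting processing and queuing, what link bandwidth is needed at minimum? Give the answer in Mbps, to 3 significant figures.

31.2 Mbps

L = 11680 bits.
Propagation delay = 26000 / 300000000 = 0.0866667 ms.
Transmission budget = 0.461 − 0.0866667 = 0.374333 ms.
R ≥ L / t_tx = 11680 bits / 0.000374333 s = 31.2 Mbps.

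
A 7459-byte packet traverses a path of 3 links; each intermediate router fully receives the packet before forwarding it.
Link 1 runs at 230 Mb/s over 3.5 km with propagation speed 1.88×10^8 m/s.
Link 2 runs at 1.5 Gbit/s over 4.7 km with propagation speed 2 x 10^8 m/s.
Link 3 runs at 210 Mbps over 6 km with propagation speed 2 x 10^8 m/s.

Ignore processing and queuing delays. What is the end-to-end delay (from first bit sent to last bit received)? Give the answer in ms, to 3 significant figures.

L = 7459 × 8 = 59672 bits.
Transmission delays (L/R per hop): 0.259443, 0.0397813, 0.284152 ms; sum = 0.583377 ms.
Propagation delays (d/s per hop): 0.018617, 0.0235, 0.03 ms; sum = 0.072117 ms.
End-to-end = 0.655 ms.

0.655 ms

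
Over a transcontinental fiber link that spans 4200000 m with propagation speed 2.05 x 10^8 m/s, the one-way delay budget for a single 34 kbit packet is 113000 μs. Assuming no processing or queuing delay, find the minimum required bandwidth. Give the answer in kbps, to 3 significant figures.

Propagation delay = 4200000 / 2.05e+08 = 20487.8 μs.
Transmission budget = 113000 − 20487.8 = 92512.2 μs.
R ≥ L / t_tx = 34000 bits / 0.0925122 s = 368 kbps.

368 kbps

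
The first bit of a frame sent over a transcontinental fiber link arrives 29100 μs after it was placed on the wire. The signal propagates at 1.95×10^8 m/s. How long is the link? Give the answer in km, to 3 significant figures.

5670 km

d = s × t_prop = 195000000 × 0.0291 = 5670 km.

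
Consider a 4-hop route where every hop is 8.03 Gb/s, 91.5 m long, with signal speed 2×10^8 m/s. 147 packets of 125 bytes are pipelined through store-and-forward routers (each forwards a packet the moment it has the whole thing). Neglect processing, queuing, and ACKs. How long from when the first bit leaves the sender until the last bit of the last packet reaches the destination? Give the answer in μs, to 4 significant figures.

Per-hop transmission t_tx = L/R = 1000/8.03e+09 = 0.124533 μs.
Per-hop propagation t_prop = 91.5/200000000 = 0.4575 μs.
Pipeline fill: first packet needs 4·t_tx to clear all hops; remaining 146 packets each add one t_tx.
Total = (4+147-1)·t_tx + 4·t_prop = 150·0.124533 + 4·0.4575 = 20.51 μs.

20.51 μs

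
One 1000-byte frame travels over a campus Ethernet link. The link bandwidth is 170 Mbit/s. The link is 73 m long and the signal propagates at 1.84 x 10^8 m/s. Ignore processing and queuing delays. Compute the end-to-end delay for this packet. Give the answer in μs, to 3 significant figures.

47.5 μs

L = 1000 × 8 = 8000 bits.
Transmission delay = L/R = 8000 / 170000000 = 47.0588 μs.
Propagation delay = d/s = 73 m / 184000000 m/s = 0.396739 μs.
Total = 47.5 μs.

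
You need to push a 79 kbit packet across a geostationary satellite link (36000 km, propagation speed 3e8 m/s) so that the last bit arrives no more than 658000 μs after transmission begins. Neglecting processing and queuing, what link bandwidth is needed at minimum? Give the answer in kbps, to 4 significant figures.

Propagation delay = 36000000 / 300000000 = 120000 μs.
Transmission budget = 658000 − 120000 = 538000 μs.
R ≥ L / t_tx = 79000 bits / 0.538 s = 146.8 kbps.

146.8 kbps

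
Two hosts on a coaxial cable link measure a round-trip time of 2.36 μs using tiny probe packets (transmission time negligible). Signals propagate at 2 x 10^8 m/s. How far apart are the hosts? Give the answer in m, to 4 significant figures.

One-way propagation = RTT/2 = 1.18 μs.
d = s × t = 200000000 × 1.18e-06 = 236.0 m.

236.0 m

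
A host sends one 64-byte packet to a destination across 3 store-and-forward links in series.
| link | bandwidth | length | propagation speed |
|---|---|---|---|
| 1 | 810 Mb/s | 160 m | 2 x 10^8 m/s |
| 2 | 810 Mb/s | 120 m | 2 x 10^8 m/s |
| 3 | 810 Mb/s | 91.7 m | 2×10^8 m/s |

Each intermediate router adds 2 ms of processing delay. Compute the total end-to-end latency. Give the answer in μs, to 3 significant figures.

L = 64 × 8 = 512 bits.
Transmission delay per hop = L/R = 512/810000000 = 0.632099 μs; 3 hops → 1.8963 μs.
Propagation delays (d/s per hop): 0.8, 0.6, 0.4585 μs; sum = 1.8585 μs.
Processing at 2 router(s): 2 × 2 ms = 4000 μs.
End-to-end = 4000 μs.

4000 μs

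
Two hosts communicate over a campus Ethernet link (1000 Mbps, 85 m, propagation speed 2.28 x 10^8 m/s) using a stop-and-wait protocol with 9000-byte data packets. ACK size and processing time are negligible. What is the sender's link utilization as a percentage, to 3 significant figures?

99.0 %

t_tx = L/R = 72000/1000000000 = 7.2e-05 s.
t_prop = 85/2.28e+08 = 3.72807e-07 s; RTT = 7.45614e-07 s.
Cycle = t_tx + RTT = 7.27456e-05 s.
Utilization = t_tx / cycle = 7.2e-05/7.27456e-05 = 99.0 %.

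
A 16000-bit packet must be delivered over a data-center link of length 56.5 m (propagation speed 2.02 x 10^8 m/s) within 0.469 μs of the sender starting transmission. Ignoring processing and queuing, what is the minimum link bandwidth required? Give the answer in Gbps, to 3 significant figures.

Propagation delay = 56.5 / 202000000 = 0.279703 μs.
Transmission budget = 0.469 − 0.279703 = 0.189297 μs.
R ≥ L / t_tx = 16000 bits / 1.89297e-07 s = 84.5 Gbps.

84.5 Gbps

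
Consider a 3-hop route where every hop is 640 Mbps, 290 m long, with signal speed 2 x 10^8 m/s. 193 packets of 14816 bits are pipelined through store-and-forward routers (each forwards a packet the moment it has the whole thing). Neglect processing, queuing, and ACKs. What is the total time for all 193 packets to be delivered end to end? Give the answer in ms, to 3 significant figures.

Per-hop transmission t_tx = L/R = 14816/640000000 = 0.02315 ms.
Per-hop propagation t_prop = 290/200000000 = 0.00145 ms.
Pipeline fill: first packet needs 3·t_tx to clear all hops; remaining 192 packets each add one t_tx.
Total = (3+193-1)·t_tx + 3·t_prop = 195·0.02315 + 3·0.00145 = 4.52 ms.

4.52 ms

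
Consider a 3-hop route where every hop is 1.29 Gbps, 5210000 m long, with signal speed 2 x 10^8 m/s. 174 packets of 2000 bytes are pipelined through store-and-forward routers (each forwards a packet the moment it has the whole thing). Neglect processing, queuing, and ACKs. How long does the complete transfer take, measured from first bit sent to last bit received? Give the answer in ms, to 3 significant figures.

Per-hop transmission t_tx = L/R = 16000/1290000000 = 0.0124031 ms.
Per-hop propagation t_prop = 5210000/200000000 = 26.05 ms.
Pipeline fill: first packet needs 3·t_tx to clear all hops; remaining 173 packets each add one t_tx.
Total = (3+174-1)·t_tx + 3·t_prop = 176·0.0124031 + 3·26.05 = 80.3 ms.

80.3 ms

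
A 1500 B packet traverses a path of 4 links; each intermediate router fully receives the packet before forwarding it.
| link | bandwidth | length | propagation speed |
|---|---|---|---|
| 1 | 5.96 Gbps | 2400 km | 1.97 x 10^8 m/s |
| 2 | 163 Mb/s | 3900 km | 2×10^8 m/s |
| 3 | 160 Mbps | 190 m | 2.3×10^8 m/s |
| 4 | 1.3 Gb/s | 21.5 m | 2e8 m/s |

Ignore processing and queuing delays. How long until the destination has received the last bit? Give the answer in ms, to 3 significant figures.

L = 1500 × 8 = 12000 bits.
Transmission delays (L/R per hop): 0.00201342, 0.0736196, 0.075, 0.00923077 ms; sum = 0.159864 ms.
Propagation delays (d/s per hop): 12.1827, 19.5, 0.000826087, 0.0001075 ms; sum = 31.6837 ms.
End-to-end = 31.8 ms.

31.8 ms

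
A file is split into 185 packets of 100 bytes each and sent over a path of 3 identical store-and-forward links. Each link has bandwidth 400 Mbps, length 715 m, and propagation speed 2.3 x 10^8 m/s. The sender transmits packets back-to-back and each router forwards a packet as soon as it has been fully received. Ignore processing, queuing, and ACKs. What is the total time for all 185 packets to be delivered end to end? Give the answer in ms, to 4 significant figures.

0.3833 ms

Per-hop transmission t_tx = L/R = 800/400000000 = 0.002 ms.
Per-hop propagation t_prop = 715/2.3e+08 = 0.0031087 ms.
Pipeline fill: first packet needs 3·t_tx to clear all hops; remaining 184 packets each add one t_tx.
Total = (3+185-1)·t_tx + 3·t_prop = 187·0.002 + 3·0.0031087 = 0.3833 ms.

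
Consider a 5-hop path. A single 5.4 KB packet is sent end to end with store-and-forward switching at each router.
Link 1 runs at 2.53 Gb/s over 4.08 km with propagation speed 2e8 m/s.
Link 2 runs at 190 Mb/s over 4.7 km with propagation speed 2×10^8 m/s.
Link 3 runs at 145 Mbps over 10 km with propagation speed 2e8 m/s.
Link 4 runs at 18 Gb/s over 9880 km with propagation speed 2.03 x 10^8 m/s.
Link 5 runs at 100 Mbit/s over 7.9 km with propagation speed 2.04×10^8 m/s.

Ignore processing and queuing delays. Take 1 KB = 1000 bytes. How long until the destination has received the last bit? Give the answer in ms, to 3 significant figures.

L = 43200 bits.
Transmission delays (L/R per hop): 0.0170751, 0.227368, 0.297931, 0.0024, 0.432 ms; sum = 0.976775 ms.
Propagation delays (d/s per hop): 0.0204, 0.0235, 0.05, 48.67, 0.0387255 ms; sum = 48.8026 ms.
End-to-end = 49.8 ms.

49.8 ms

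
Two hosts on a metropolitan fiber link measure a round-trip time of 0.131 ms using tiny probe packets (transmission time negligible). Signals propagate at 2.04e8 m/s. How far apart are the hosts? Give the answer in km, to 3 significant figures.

One-way propagation = RTT/2 = 0.0655 ms.
d = s × t = 204000000 × 6.55e-05 = 13.4 km.

13.4 km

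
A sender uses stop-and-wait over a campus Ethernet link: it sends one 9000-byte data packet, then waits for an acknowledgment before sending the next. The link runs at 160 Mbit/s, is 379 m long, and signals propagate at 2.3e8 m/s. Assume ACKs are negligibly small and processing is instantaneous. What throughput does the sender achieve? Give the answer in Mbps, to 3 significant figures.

t_tx = L/R = 72000/160000000 = 0.00045 s.
t_prop = 379/2.3e+08 = 1.64783e-06 s; RTT = 3.29565e-06 s.
Cycle = t_tx + RTT = 0.000453296 s.
Throughput = L / cycle = 72000 / 0.000453296 = 159 Mbps.

159 Mbps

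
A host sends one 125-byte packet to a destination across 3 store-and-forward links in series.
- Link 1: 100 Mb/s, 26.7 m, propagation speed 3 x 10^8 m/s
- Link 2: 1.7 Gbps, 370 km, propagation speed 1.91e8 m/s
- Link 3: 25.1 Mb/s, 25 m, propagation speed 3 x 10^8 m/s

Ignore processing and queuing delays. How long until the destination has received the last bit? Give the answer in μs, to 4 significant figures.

L = 125 × 8 = 1000 bits.
Transmission delays (L/R per hop): 10, 0.588235, 39.8406 μs; sum = 50.4289 μs.
Propagation delays (d/s per hop): 0.089, 1937.17, 0.0833333 μs; sum = 1937.35 μs.
End-to-end = 1988 μs.

1988 μs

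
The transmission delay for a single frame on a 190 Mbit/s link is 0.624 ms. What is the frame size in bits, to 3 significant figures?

L = R × t_tx = 190000000 b/s × 0.000624 s = 118560 bits.

119000 bits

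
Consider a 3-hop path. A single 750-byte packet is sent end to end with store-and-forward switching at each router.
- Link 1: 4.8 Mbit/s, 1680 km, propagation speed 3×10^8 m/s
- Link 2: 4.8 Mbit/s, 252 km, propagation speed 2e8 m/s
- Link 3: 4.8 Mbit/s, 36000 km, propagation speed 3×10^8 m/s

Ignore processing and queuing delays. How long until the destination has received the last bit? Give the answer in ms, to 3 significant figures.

L = 750 × 8 = 6000 bits.
Transmission delay per hop = L/R = 6000/4800000 = 1.25 ms; 3 hops → 3.75 ms.
Propagation delays (d/s per hop): 5.6, 1.26, 120 ms; sum = 126.86 ms.
End-to-end = 131 ms.

131 ms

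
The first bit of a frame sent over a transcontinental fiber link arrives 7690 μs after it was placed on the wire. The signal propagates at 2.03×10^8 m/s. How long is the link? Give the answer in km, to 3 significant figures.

d = s × t_prop = 2.03e+08 × 0.00769 = 1560 km.

1560 km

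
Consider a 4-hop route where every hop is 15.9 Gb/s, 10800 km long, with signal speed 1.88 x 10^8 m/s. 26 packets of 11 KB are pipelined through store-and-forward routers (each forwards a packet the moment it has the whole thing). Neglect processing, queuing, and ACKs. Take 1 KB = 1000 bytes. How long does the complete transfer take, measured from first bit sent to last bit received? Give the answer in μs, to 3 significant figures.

230000 μs

Per-hop transmission t_tx = L/R = 88000/15900000000 = 5.53459 μs.
Per-hop propagation t_prop = 10800000/188000000 = 57446.8 μs.
Pipeline fill: first packet needs 4·t_tx to clear all hops; remaining 25 packets each add one t_tx.
Total = (4+26-1)·t_tx + 4·t_prop = 29·5.53459 + 4·57446.8 = 230000 μs.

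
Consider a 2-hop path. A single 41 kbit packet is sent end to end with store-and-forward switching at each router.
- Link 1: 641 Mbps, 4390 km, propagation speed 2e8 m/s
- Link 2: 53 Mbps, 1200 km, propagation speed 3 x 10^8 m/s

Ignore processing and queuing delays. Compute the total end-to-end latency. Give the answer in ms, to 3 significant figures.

26.8 ms

L = 41000 bits.
Transmission delays (L/R per hop): 0.0639626, 0.773585 ms; sum = 0.837547 ms.
Propagation delays (d/s per hop): 21.95, 4 ms; sum = 25.95 ms.
End-to-end = 26.8 ms.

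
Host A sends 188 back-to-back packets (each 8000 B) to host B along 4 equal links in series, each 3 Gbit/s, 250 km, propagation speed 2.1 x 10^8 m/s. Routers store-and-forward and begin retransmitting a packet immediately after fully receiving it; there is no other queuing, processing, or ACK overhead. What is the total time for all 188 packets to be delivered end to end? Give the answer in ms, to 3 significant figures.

Per-hop transmission t_tx = L/R = 64000/3000000000 = 0.0213333 ms.
Per-hop propagation t_prop = 250000/210000000 = 1.19048 ms.
Pipeline fill: first packet needs 4·t_tx to clear all hops; remaining 187 packets each add one t_tx.
Total = (4+188-1)·t_tx + 4·t_prop = 191·0.0213333 + 4·1.19048 = 8.84 ms.

8.84 ms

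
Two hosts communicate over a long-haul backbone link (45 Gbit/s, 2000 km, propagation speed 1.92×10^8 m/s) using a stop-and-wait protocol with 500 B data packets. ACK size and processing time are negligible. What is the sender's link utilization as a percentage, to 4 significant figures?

0.0004267 %

t_tx = L/R = 4000/45000000000 = 8.88889e-08 s.
t_prop = 2000000/192000000 = 0.0104167 s; RTT = 0.0208333 s.
Cycle = t_tx + RTT = 0.0208334 s.
Utilization = t_tx / cycle = 8.88889e-08/0.0208334 = 0.0004267 %.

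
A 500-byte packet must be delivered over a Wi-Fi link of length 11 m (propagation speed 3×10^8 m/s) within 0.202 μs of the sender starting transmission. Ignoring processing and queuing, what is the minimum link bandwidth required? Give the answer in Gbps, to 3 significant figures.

24.2 Gbps

L = 4000 bits.
Propagation delay = 11 / 300000000 = 0.0366667 μs.
Transmission budget = 0.202 − 0.0366667 = 0.165333 μs.
R ≥ L / t_tx = 4000 bits / 1.65333e-07 s = 24.2 Gbps.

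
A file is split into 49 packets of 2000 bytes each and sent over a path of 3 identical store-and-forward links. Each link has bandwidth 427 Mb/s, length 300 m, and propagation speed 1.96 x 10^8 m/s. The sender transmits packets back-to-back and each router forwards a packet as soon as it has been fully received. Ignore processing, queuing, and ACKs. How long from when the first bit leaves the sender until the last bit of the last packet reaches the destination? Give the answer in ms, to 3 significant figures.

1.92 ms

Per-hop transmission t_tx = L/R = 16000/427000000 = 0.0374707 ms.
Per-hop propagation t_prop = 300/196000000 = 0.00153061 ms.
Pipeline fill: first packet needs 3·t_tx to clear all hops; remaining 48 packets each add one t_tx.
Total = (3+49-1)·t_tx + 3·t_prop = 51·0.0374707 + 3·0.00153061 = 1.92 ms.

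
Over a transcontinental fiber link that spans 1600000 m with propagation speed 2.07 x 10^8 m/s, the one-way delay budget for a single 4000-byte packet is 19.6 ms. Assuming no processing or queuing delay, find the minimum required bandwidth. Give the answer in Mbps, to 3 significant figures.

2.70 Mbps

L = 32000 bits.
Propagation delay = 1600000 / 2.07e+08 = 7.72947 ms.
Transmission budget = 19.6 − 7.72947 = 11.8705 ms.
R ≥ L / t_tx = 32000 bits / 0.0118705 s = 2.70 Mbps.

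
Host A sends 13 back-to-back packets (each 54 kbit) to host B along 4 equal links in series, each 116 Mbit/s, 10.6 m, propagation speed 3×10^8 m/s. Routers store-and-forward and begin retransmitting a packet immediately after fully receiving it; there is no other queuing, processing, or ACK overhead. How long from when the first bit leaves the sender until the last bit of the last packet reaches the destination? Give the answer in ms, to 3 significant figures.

7.45 ms

Per-hop transmission t_tx = L/R = 54000/116000000 = 0.465517 ms.
Per-hop propagation t_prop = 10.6/300000000 = 3.53333e-05 ms.
Pipeline fill: first packet needs 4·t_tx to clear all hops; remaining 12 packets each add one t_tx.
Total = (4+13-1)·t_tx + 4·t_prop = 16·0.465517 + 4·3.53333e-05 = 7.45 ms.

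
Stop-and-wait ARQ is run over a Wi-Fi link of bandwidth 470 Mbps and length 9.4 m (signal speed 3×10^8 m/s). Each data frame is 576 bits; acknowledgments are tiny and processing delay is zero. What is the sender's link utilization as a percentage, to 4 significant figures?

t_tx = L/R = 576/470000000 = 1.22553e-06 s.
t_prop = 9.4/300000000 = 3.13333e-08 s; RTT = 6.26667e-08 s.
Cycle = t_tx + RTT = 1.2882e-06 s.
Utilization = t_tx / cycle = 1.22553e-06/1.2882e-06 = 95.14 %.

95.14 %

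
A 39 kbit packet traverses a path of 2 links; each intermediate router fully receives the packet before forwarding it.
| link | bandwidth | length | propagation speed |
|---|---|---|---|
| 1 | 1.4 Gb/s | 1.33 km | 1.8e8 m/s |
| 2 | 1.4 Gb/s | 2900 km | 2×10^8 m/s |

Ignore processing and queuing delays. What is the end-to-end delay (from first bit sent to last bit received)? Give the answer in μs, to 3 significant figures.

L = 39000 bits.
Transmission delay per hop = L/R = 39000/1400000000 = 27.8571 μs; 2 hops → 55.7143 μs.
Propagation delays (d/s per hop): 7.38889, 14500 μs; sum = 14507.4 μs.
End-to-end = 14600 μs.

14600 μs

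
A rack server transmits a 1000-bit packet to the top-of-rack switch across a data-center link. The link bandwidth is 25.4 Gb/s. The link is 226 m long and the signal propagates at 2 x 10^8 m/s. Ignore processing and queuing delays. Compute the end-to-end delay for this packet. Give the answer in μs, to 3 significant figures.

Transmission delay = L/R = 1000 / 25400000000 = 0.0393701 μs.
Propagation delay = d/s = 226 m / 200000000 m/s = 1.13 μs.
Total = 1.17 μs.

1.17 μs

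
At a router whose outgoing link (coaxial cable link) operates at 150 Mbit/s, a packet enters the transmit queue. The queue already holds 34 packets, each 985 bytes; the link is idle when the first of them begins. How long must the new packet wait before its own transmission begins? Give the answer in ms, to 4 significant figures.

1.786 ms

Each queued packet: L/R = 7880/150000000 = 0.0525333 ms.
34 queued → 1.78613 ms.
Queuing delay = 1.786 ms.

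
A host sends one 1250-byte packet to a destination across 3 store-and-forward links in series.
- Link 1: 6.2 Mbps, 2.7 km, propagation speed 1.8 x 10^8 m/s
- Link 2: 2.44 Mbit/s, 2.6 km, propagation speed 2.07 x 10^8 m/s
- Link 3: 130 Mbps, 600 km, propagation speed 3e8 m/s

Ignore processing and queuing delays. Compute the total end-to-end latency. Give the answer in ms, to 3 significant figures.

L = 1250 × 8 = 10000 bits.
Transmission delays (L/R per hop): 1.6129, 4.09836, 0.0769231 ms; sum = 5.78819 ms.
Propagation delays (d/s per hop): 0.015, 0.0125604, 2 ms; sum = 2.02756 ms.
End-to-end = 7.82 ms.

7.82 ms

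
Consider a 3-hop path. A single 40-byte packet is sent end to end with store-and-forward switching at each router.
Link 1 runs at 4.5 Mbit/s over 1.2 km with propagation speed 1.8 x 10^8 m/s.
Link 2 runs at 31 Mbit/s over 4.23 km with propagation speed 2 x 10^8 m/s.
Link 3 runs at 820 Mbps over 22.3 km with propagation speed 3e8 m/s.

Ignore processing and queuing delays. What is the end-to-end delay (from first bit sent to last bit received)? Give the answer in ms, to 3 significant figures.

0.184 ms

L = 40 × 8 = 320 bits.
Transmission delays (L/R per hop): 0.0711111, 0.0103226, 0.000390244 ms; sum = 0.0818239 ms.
Propagation delays (d/s per hop): 0.00666667, 0.02115, 0.0743333 ms; sum = 0.10215 ms.
End-to-end = 0.184 ms.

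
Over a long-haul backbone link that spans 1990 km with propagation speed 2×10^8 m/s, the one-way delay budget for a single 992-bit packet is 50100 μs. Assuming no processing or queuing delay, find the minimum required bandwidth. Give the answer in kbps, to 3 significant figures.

Propagation delay = 1990000 / 200000000 = 9950 μs.
Transmission budget = 50100 − 9950 = 40150 μs.
R ≥ L / t_tx = 992 bits / 0.04015 s = 24.7 kbps.

24.7 kbps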